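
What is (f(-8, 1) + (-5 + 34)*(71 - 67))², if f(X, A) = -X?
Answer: 15376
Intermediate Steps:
(f(-8, 1) + (-5 + 34)*(71 - 67))² = (-1*(-8) + (-5 + 34)*(71 - 67))² = (8 + 29*4)² = (8 + 116)² = 124² = 15376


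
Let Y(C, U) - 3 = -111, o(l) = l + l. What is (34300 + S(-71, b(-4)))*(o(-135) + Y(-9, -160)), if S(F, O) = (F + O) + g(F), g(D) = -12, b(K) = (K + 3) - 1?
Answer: -12933270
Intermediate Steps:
b(K) = 2 + K (b(K) = (3 + K) - 1 = 2 + K)
o(l) = 2*l
Y(C, U) = -108 (Y(C, U) = 3 - 111 = -108)
S(F, O) = -12 + F + O (S(F, O) = (F + O) - 12 = -12 + F + O)
(34300 + S(-71, b(-4)))*(o(-135) + Y(-9, -160)) = (34300 + (-12 - 71 + (2 - 4)))*(2*(-135) - 108) = (34300 + (-12 - 71 - 2))*(-270 - 108) = (34300 - 85)*(-378) = 34215*(-378) = -12933270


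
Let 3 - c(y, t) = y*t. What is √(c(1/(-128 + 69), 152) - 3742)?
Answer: I*√13006491/59 ≈ 61.126*I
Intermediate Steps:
c(y, t) = 3 - t*y (c(y, t) = 3 - y*t = 3 - t*y)
√(c(1/(-128 + 69), 152) - 3742) = √((3 - 1*152/(-128 + 69)) - 3742) = √((3 - 1*152/(-59)) - 3742) = √((3 - 1*152*(-1/59)) - 3742) = √((3 + 152/59) - 3742) = √(329/59 - 3742) = √(-220449/59) = I*√13006491/59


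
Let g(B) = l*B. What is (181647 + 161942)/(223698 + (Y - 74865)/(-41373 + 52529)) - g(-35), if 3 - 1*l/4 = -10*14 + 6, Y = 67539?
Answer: 23934409459022/1247783781 ≈ 19182.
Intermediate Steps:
l = 548 (l = 12 - 4*(-10*14 + 6) = 12 - 4*(-140 + 6) = 12 - 4*(-134) = 12 + 536 = 548)
g(B) = 548*B
(181647 + 161942)/(223698 + (Y - 74865)/(-41373 + 52529)) - g(-35) = (181647 + 161942)/(223698 + (67539 - 74865)/(-41373 + 52529)) - 548*(-35) = 343589/(223698 - 7326/11156) - 1*(-19180) = 343589/(223698 - 7326*1/11156) + 19180 = 343589/(223698 - 3663/5578) + 19180 = 343589/(1247783781/5578) + 19180 = 343589*(5578/1247783781) + 19180 = 1916539442/1247783781 + 19180 = 23934409459022/1247783781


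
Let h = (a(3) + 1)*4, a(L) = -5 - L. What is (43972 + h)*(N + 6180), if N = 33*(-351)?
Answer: -237429432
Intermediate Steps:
N = -11583
h = -28 (h = ((-5 - 1*3) + 1)*4 = ((-5 - 3) + 1)*4 = (-8 + 1)*4 = -7*4 = -28)
(43972 + h)*(N + 6180) = (43972 - 28)*(-11583 + 6180) = 43944*(-5403) = -237429432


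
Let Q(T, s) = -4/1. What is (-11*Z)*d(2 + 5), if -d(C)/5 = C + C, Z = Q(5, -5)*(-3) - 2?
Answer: 7700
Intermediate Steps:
Q(T, s) = -4 (Q(T, s) = -4*1 = -4)
Z = 10 (Z = -4*(-3) - 2 = 12 - 2 = 10)
d(C) = -10*C (d(C) = -5*(C + C) = -10*C)
(-11*Z)*d(2 + 5) = (-11*10)*(-10*(2 + 5)) = -(-1100)*7 = -110*(-70) = 7700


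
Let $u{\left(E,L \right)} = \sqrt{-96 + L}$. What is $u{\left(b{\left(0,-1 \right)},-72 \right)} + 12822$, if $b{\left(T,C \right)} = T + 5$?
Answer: $12822 + 2 i \sqrt{42} \approx 12822.0 + 12.961 i$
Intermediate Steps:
$b{\left(T,C \right)} = 5 + T$
$u{\left(b{\left(0,-1 \right)},-72 \right)} + 12822 = \sqrt{-96 - 72} + 12822 = \sqrt{-168} + 12822 = 2 i \sqrt{42} + 12822 = 12822 + 2 i \sqrt{42}$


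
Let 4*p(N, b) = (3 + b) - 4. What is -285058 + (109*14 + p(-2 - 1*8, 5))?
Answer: -283531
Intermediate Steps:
p(N, b) = -1/4 + b/4 (p(N, b) = ((3 + b) - 4)/4 = (-1 + b)/4 = -1/4 + b/4)
-285058 + (109*14 + p(-2 - 1*8, 5)) = -285058 + (109*14 + (-1/4 + (1/4)*5)) = -285058 + (1526 + (-1/4 + 5/4)) = -285058 + (1526 + 1) = -285058 + 1527 = -283531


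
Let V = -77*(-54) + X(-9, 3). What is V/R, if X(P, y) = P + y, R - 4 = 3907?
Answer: 4152/3911 ≈ 1.0616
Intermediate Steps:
R = 3911 (R = 4 + 3907 = 3911)
V = 4152 (V = -77*(-54) + (-9 + 3) = 4158 - 6 = 4152)
V/R = 4152/3911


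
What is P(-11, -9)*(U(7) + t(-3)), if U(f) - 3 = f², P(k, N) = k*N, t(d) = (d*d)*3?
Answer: 7821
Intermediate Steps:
t(d) = 3*d² (t(d) = d²*3 = 3*d²)
P(k, N) = N*k
U(f) = 3 + f²
P(-11, -9)*(U(7) + t(-3)) = (-9*(-11))*((3 + 7²) + 3*(-3)²) = 99*((3 + 49) + 3*9) = 99*(52 + 27) = 99*79 = 7821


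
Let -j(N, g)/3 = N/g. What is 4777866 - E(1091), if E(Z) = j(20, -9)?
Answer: 14333578/3 ≈ 4.7779e+6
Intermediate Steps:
j(N, g) = -3*N/g
E(Z) = 20/3 (E(Z) = -3*20/(-9) = -3*20*(-1/9) = 20/3)
4777866 - E(1091) = 4777866 - 1*20/3 = 4777866 - 20/3 = 14333578/3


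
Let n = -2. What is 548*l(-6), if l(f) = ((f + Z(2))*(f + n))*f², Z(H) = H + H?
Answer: 315648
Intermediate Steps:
Z(H) = 2*H
l(f) = f²*(-2 + f)*(4 + f) (l(f) = ((f + 2*2)*(f - 2))*f² = ((f + 4)*(-2 + f))*f² = ((4 + f)*(-2 + f))*f² = ((-2 + f)*(4 + f))*f² = f²*(-2 + f)*(4 + f))
548*l(-6) = 548*((-6)²*(-8 + (-6)² + 2*(-6))) = 548*(36*(-8 + 36 - 12)) = 548*(36*16) = 548*576 = 315648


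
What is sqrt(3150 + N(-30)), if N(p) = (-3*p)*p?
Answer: 15*sqrt(2) ≈ 21.213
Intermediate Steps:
N(p) = -3*p**2
sqrt(3150 + N(-30)) = sqrt(3150 - 3*(-30)**2) = sqrt(3150 - 3*900) = sqrt(3150 - 2700) = sqrt(450) = 15*sqrt(2)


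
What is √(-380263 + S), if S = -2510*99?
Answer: I*√628753 ≈ 792.94*I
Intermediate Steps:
S = -248490
√(-380263 + S) = √(-380263 - 248490) = √(-628753) = I*√628753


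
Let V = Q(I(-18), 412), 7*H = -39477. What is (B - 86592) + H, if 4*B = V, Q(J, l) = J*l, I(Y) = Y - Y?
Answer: -645621/7 ≈ -92232.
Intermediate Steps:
H = -39477/7 (H = (⅐)*(-39477) = -39477/7 ≈ -5639.6)
I(Y) = 0
V = 0 (V = 0*412 = 0)
B = 0 (B = (¼)*0 = 0)
(B - 86592) + H = (0 - 86592) - 39477/7 = -86592 - 39477/7 = -645621/7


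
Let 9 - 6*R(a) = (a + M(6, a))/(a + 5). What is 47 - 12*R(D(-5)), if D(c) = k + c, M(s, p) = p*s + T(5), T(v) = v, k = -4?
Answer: 58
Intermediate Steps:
M(s, p) = 5 + p*s (M(s, p) = p*s + 5 = 5 + p*s)
D(c) = -4 + c
R(a) = 3/2 - (5 + 7*a)/(6*(5 + a)) (R(a) = 3/2 - (a + (5 + a*6))/(6*(a + 5)) = 3/2 - (a + (5 + 6*a))/(6*(5 + a)) = 3/2 - (5 + 7*a)/(6*(5 + a)))
47 - 12*R(D(-5)) = 47 - 4*(20 + (-4 - 5))/(5 + (-4 - 5)) = 47 - 4*(20 - 9)/(5 - 9) = 47 - 4*11/(-4) = 47 - 4*(-1)*11/4 = 47 - 12*(-11/12) = 47 + 11 = 58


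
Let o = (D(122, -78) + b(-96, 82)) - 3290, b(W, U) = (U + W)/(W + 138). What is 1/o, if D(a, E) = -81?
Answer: -3/10114 ≈ -0.00029662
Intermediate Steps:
b(W, U) = (U + W)/(138 + W)
o = -10114/3 (o = (-81 + (82 - 96)/(138 - 96)) - 3290 = (-81 - 14/42) - 3290 = (-81 + (1/42)*(-14)) - 3290 = (-81 - ⅓) - 3290 = -244/3 - 3290 = -10114/3 ≈ -3371.3)
1/o = 1/(-10114/3) = -3/10114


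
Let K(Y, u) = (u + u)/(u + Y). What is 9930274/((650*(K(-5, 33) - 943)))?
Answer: -69511918/4279925 ≈ -16.241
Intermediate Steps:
K(Y, u) = 2*u/(Y + u) (K(Y, u) = (2*u)/(Y + u) = 2*u/(Y + u))
9930274/((650*(K(-5, 33) - 943))) = 9930274/((650*(2*33/(-5 + 33) - 943))) = 9930274/((650*(2*33/28 - 943))) = 9930274/((650*(2*33*(1/28) - 943))) = 9930274/((650*(33/14 - 943))) = 9930274/((650*(-13169/14))) = 9930274/(-4279925/7) = 9930274*(-7/4279925) = -69511918/4279925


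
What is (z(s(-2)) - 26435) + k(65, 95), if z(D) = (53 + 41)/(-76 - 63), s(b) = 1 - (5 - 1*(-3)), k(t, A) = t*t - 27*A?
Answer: -3443819/139 ≈ -24776.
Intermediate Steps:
k(t, A) = t**2 - 27*A
s(b) = -7 (s(b) = 1 - (5 + 3) = 1 - 1*8 = 1 - 8 = -7)
z(D) = -94/139 (z(D) = 94/(-139) = 94*(-1/139) = -94/139)
(z(s(-2)) - 26435) + k(65, 95) = (-94/139 - 26435) + (65**2 - 27*95) = -3674559/139 + (4225 - 2565) = -3674559/139 + 1660 = -3443819/139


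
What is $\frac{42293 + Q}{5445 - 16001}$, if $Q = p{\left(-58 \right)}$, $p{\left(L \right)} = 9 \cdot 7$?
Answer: $- \frac{10589}{2639} \approx -4.0125$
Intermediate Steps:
$p{\left(L \right)} = 63$
$Q = 63$
$\frac{42293 + Q}{5445 - 16001} = \frac{42293 + 63}{5445 - 16001} = \frac{42356}{-10556} = 42356 \left(- \frac{1}{10556}\right) = - \frac{10589}{2639}$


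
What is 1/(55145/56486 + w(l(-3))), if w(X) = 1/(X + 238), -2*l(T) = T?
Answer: 27056794/26527427 ≈ 1.0200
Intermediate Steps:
l(T) = -T/2
w(X) = 1/(238 + X)
1/(55145/56486 + w(l(-3))) = 1/(55145/56486 + 1/(238 - ½*(-3))) = 1/(55145*(1/56486) + 1/(238 + 3/2)) = 1/(55145/56486 + 1/(479/2)) = 1/(55145/56486 + 2/479) = 1/(26527427/27056794) = 27056794/26527427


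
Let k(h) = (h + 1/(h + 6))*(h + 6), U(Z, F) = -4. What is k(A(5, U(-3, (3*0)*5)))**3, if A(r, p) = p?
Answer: -343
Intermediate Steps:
k(h) = (6 + h)*(h + 1/(6 + h)) (k(h) = (h + 1/(6 + h))*(6 + h) = (6 + h)*(h + 1/(6 + h)))
k(A(5, U(-3, (3*0)*5)))**3 = (1 + (-4)**2 + 6*(-4))**3 = (1 + 16 - 24)**3 = (-7)**3 = -343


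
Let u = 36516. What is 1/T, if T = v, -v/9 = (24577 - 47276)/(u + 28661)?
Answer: 65177/204291 ≈ 0.31904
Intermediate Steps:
v = 204291/65177 (v = -9*(24577 - 47276)/(36516 + 28661) = -(-204291)/65177 = -9*(-22699/65177) = 204291/65177 ≈ 3.1344)
T = 204291/65177 ≈ 3.1344
1/T = 1/(204291/65177) = 65177/204291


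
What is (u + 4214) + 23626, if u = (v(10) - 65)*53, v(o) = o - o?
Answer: 24395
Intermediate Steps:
v(o) = 0
u = -3445 (u = (0 - 65)*53 = -65*53 = -3445)
(u + 4214) + 23626 = (-3445 + 4214) + 23626 = 769 + 23626 = 24395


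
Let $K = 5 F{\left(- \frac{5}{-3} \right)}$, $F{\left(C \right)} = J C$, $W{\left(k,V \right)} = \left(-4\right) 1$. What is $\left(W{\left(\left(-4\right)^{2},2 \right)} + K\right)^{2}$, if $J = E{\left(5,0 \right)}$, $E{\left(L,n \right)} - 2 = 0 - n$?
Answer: $\frac{1444}{9} \approx 160.44$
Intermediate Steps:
$E{\left(L,n \right)} = 2 - n$ ($E{\left(L,n \right)} = 2 + \left(0 - n\right) = 2 - n$)
$J = 2$ ($J = 2 - 0 = 2 + 0 = 2$)
$W{\left(k,V \right)} = -4$
$F{\left(C \right)} = 2 C$
$K = \frac{50}{3}$ ($K = 5 \cdot 2 \left(- \frac{5}{-3}\right) = 5 \cdot 2 \left(\left(-5\right) \left(- \frac{1}{3}\right)\right) = 5 \cdot 2 \cdot \frac{5}{3} = 5 \cdot \frac{10}{3} = \frac{50}{3} \approx 16.667$)
$\left(W{\left(\left(-4\right)^{2},2 \right)} + K\right)^{2} = \left(-4 + \frac{50}{3}\right)^{2} = \left(\frac{38}{3}\right)^{2} = \frac{1444}{9}$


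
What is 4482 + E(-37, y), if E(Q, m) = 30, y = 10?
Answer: 4512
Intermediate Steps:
4482 + E(-37, y) = 4482 + 30 = 4512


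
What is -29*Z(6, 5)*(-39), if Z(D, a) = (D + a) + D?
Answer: 19227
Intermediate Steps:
Z(D, a) = a + 2*D
-29*Z(6, 5)*(-39) = -29*(5 + 2*6)*(-39) = -29*(5 + 12)*(-39) = -29*17*(-39) = -493*(-39) = 19227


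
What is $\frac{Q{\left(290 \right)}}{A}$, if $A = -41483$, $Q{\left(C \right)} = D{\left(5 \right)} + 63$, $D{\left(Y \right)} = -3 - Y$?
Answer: $- \frac{55}{41483} \approx -0.0013258$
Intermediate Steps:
$Q{\left(C \right)} = 55$ ($Q{\left(C \right)} = \left(-3 - 5\right) + 63 = -8 + 63 = 55$)
$\frac{Q{\left(290 \right)}}{A} = \frac{55}{-41483} = 55 \left(- \frac{1}{41483}\right) = - \frac{55}{41483}$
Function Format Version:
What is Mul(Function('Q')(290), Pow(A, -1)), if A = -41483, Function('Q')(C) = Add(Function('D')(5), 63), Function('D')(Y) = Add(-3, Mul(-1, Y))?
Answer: Rational(-55, 41483) ≈ -0.0013258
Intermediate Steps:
Function('Q')(C) = 55 (Function('Q')(C) = Add(Add(-3, Mul(-1, 5)), 63) = Add(Add(-3, -5), 63) = Add(-8, 63) = 55)
Mul(Function('Q')(290), Pow(A, -1)) = Mul(55, Pow(-41483, -1)) = Mul(55, Rational(-1, 41483)) = Rational(-55, 41483)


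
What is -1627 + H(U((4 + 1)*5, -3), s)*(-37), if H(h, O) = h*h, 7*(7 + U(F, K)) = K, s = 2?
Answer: -179771/49 ≈ -3668.8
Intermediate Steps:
U(F, K) = -7 + K/7
H(h, O) = h**2
-1627 + H(U((4 + 1)*5, -3), s)*(-37) = -1627 + (-7 + (1/7)*(-3))**2*(-37) = -1627 + (-7 - 3/7)**2*(-37) = -1627 + (-52/7)**2*(-37) = -1627 + (2704/49)*(-37) = -1627 - 100048/49 = -179771/49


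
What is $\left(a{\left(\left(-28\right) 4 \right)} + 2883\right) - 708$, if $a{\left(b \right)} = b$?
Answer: $2063$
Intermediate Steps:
$\left(a{\left(\left(-28\right) 4 \right)} + 2883\right) - 708 = \left(\left(-28\right) 4 + 2883\right) - 708 = \left(-112 + 2883\right) - 708 = 2771 - 708 = 2063$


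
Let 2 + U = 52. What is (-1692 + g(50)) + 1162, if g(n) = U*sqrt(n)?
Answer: -530 + 250*sqrt(2) ≈ -176.45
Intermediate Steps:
U = 50 (U = -2 + 52 = 50)
g(n) = 50*sqrt(n)
(-1692 + g(50)) + 1162 = (-1692 + 50*sqrt(50)) + 1162 = (-1692 + 50*(5*sqrt(2))) + 1162 = (-1692 + 250*sqrt(2)) + 1162 = -530 + 250*sqrt(2)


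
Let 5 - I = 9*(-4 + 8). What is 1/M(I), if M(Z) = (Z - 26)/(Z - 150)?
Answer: 181/57 ≈ 3.1754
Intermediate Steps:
I = -31 (I = 5 - 9*(-4 + 8) = 5 - 9*4 = 5 - 1*36 = 5 - 36 = -31)
M(Z) = (-26 + Z)/(-150 + Z)
1/M(I) = 1/((-26 - 31)/(-150 - 31)) = 1/(-57/(-181)) = 1/(-1/181*(-57)) = 1/(57/181) = 181/57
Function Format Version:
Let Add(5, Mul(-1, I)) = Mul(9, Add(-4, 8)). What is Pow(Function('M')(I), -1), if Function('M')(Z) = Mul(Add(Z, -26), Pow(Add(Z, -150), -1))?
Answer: Rational(181, 57) ≈ 3.1754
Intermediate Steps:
I = -31 (I = Add(5, Mul(-1, Mul(9, Add(-4, 8)))) = Add(5, Mul(-1, Mul(9, 4))) = Add(5, Mul(-1, 36)) = Add(5, -36) = -31)
Function('M')(Z) = Mul(Pow(Add(-150, Z), -1), Add(-26, Z)) (Function('M')(Z) = Mul(Add(-26, Z), Pow(Add(-150, Z), -1)) = Mul(Pow(Add(-150, Z), -1), Add(-26, Z)))
Pow(Function('M')(I), -1) = Pow(Mul(Pow(Add(-150, -31), -1), Add(-26, -31)), -1) = Pow(Mul(Pow(-181, -1), -57), -1) = Pow(Mul(Rational(-1, 181), -57), -1) = Pow(Rational(57, 181), -1) = Rational(181, 57)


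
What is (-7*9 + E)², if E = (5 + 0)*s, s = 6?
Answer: 1089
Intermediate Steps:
E = 30 (E = (5 + 0)*6 = 5*6 = 30)
(-7*9 + E)² = (-7*9 + 30)² = (-63 + 30)² = (-33)² = 1089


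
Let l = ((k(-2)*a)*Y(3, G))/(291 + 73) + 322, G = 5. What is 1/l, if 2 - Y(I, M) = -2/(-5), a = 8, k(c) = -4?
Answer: 455/146446 ≈ 0.0031069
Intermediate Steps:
Y(I, M) = 8/5 (Y(I, M) = 2 - (-2)/(-5) = 2 - (-2)*(-1)/5 = 2 - 1*⅖ = 2 - ⅖ = 8/5)
l = 146446/455 (l = (-4*8*(8/5))/(291 + 73) + 322 = (-32*8/5)/364 + 322 = (1/364)*(-256/5) + 322 = -64/455 + 322 = 146446/455 ≈ 321.86)
1/l = 1/(146446/455) = 455/146446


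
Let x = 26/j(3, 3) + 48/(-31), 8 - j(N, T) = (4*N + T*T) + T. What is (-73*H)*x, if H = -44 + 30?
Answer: -402157/124 ≈ -3243.2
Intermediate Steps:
j(N, T) = 8 - T - T² - 4*N (j(N, T) = 8 - ((4*N + T*T) + T) = 8 - ((4*N + T²) + T) = 8 - ((T² + 4*N) + T) = 8 - (T + T² + 4*N) = 8 + (-T - T² - 4*N) = 8 - T - T² - 4*N)
x = -787/248 (x = 26/(8 - 1*3 - 1*3² - 4*3) + 48/(-31) = 26/(8 - 3 - 1*9 - 12) + 48*(-1/31) = 26/(8 - 3 - 9 - 12) - 48/31 = 26/(-16) - 48/31 = 26*(-1/16) - 48/31 = -13/8 - 48/31 = -787/248 ≈ -3.1734)
H = -14
(-73*H)*x = -73*(-14)*(-787/248) = 1022*(-787/248) = -402157/124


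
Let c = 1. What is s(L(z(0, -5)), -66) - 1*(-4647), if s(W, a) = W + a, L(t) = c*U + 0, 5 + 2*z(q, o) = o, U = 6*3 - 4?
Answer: 4595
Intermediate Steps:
U = 14 (U = 18 - 4 = 14)
z(q, o) = -5/2 + o/2
L(t) = 14 (L(t) = 1*14 + 0 = 14 + 0 = 14)
s(L(z(0, -5)), -66) - 1*(-4647) = (14 - 66) - 1*(-4647) = -52 + 4647 = 4595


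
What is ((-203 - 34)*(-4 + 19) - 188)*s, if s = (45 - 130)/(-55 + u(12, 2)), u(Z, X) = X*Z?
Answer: -318155/31 ≈ -10263.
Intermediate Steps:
s = 85/31 (s = (45 - 130)/(-55 + 2*12) = -85/(-55 + 24) = -85/(-31) = -85*(-1/31) = 85/31 ≈ 2.7419)
((-203 - 34)*(-4 + 19) - 188)*s = ((-203 - 34)*(-4 + 19) - 188)*(85/31) = (-237*15 - 188)*(85/31) = (-3555 - 188)*(85/31) = -3743*85/31 = -318155/31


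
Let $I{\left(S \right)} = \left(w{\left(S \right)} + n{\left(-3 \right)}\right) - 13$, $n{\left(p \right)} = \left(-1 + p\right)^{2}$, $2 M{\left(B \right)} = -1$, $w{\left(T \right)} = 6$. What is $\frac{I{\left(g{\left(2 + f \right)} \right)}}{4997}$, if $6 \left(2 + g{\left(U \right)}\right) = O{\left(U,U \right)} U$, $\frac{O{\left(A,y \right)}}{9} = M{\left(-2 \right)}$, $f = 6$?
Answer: $\frac{9}{4997} \approx 0.0018011$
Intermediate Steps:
$M{\left(B \right)} = - \frac{1}{2}$ ($M{\left(B \right)} = \frac{1}{2} \left(-1\right) = - \frac{1}{2}$)
$O{\left(A,y \right)} = - \frac{9}{2}$ ($O{\left(A,y \right)} = 9 \left(- \frac{1}{2}\right) = - \frac{9}{2}$)
$g{\left(U \right)} = -2 - \frac{3 U}{4}$ ($g{\left(U \right)} = -2 + \frac{\left(- \frac{9}{2}\right) U}{6} = -2 - \frac{3 U}{4}$)
$I{\left(S \right)} = 9$ ($I{\left(S \right)} = \left(6 + \left(-1 - 3\right)^{2}\right) - 13 = \left(6 + \left(-4\right)^{2}\right) - 13 = \left(6 + 16\right) - 13 = 22 - 13 = 9$)
$\frac{I{\left(g{\left(2 + f \right)} \right)}}{4997} = \frac{9}{4997}$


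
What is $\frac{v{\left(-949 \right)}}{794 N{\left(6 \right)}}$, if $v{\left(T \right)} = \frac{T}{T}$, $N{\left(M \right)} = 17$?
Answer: $\frac{1}{13498} \approx 7.4085 \cdot 10^{-5}$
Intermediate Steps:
$v{\left(T \right)} = 1$
$\frac{v{\left(-949 \right)}}{794 N{\left(6 \right)}} = 1 \frac{1}{794 \cdot 17} = 1 \cdot \frac{1}{13498} = \frac{1}{13498}$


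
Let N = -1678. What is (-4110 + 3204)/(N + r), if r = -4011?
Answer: 906/5689 ≈ 0.15925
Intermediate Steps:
(-4110 + 3204)/(N + r) = (-4110 + 3204)/(-1678 - 4011) = -906/(-5689) = -906*(-1/5689) = 906/5689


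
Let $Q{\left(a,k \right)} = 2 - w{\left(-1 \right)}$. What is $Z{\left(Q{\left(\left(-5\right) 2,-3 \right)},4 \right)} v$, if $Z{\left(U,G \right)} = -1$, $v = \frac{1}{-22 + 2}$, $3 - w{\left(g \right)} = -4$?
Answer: $\frac{1}{20} \approx 0.05$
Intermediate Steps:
$w{\left(g \right)} = 7$ ($w{\left(g \right)} = 3 - -4 = 3 + 4 = 7$)
$Q{\left(a,k \right)} = -5$ ($Q{\left(a,k \right)} = 2 - 7 = -5$)
$v = - \frac{1}{20}$ ($v = \frac{1}{-20} = - \frac{1}{20} \approx -0.05$)
$Z{\left(Q{\left(\left(-5\right) 2,-3 \right)},4 \right)} v = \left(-1\right) \left(- \frac{1}{20}\right) = \frac{1}{20}$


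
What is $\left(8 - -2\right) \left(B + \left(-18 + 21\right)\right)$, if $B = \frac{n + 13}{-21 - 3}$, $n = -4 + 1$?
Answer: $\frac{155}{6} \approx 25.833$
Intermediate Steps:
$n = -3$
$B = - \frac{5}{12}$ ($B = \frac{-3 + 13}{-21 - 3} = \frac{10}{-21 - 3} = \frac{10}{-24} = 10 \left(- \frac{1}{24}\right) = - \frac{5}{12} \approx -0.41667$)
$\left(8 - -2\right) \left(B + \left(-18 + 21\right)\right) = \left(8 - -2\right) \left(- \frac{5}{12} + \left(-18 + 21\right)\right) = \left(8 + 2\right) \left(- \frac{5}{12} + 3\right) = 10 \cdot \frac{31}{12} = \frac{155}{6}$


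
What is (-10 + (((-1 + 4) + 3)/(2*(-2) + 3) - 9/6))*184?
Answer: -3220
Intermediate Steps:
(-10 + (((-1 + 4) + 3)/(2*(-2) + 3) - 9/6))*184 = (-10 + ((3 + 3)/(-4 + 3) - 9*⅙))*184 = (-10 + (6/(-1) - 3/2))*184 = (-10 + (6*(-1) - 3/2))*184 = (-10 + (-6 - 3/2))*184 = (-10 - 15/2)*184 = -35/2*184 = -3220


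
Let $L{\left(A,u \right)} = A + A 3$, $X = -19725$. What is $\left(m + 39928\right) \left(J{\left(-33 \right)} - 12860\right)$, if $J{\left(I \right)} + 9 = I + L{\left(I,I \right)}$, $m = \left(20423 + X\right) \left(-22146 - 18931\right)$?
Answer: $373187115812$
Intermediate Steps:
$L{\left(A,u \right)} = 4 A$ ($L{\left(A,u \right)} = A + 3 A = 4 A$)
$m = -28671746$ ($m = \left(20423 - 19725\right) \left(-22146 - 18931\right) = 698 \left(-41077\right) = -28671746$)
$J{\left(I \right)} = -9 + 5 I$ ($J{\left(I \right)} = -9 + \left(I + 4 I\right) = -9 + 5 I$)
$\left(m + 39928\right) \left(J{\left(-33 \right)} - 12860\right) = \left(-28671746 + 39928\right) \left(\left(-9 + 5 \left(-33\right)\right) - 12860\right) = - 28631818 \left(\left(-9 - 165\right) - 12860\right) = - 28631818 \left(-174 - 12860\right) = \left(-28631818\right) \left(-13034\right) = 373187115812$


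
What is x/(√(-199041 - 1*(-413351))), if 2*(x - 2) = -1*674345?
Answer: -674341*√214310/428620 ≈ -728.33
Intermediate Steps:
x = -674341/2 (x = 2 + (-1*674345)/2 = 2 + (½)*(-674345) = 2 - 674345/2 = -674341/2 ≈ -3.3717e+5)
x/(√(-199041 - 1*(-413351))) = -674341/(2*√(-199041 - 1*(-413351))) = -674341/(2*√(-199041 + 413351)) = -674341*√214310/214310/2 = -674341*√214310/428620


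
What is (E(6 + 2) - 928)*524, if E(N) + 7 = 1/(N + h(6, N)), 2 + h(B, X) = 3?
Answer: -4408936/9 ≈ -4.8988e+5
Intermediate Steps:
h(B, X) = 1 (h(B, X) = -2 + 3 = 1)
E(N) = -7 + 1/(1 + N) (E(N) = -7 + 1/(N + 1) = -7 + 1/(1 + N))
(E(6 + 2) - 928)*524 = ((-6 - 7*(6 + 2))/(1 + (6 + 2)) - 928)*524 = ((-6 - 7*8)/(1 + 8) - 928)*524 = ((-6 - 56)/9 - 928)*524 = ((⅑)*(-62) - 928)*524 = (-62/9 - 928)*524 = -8414/9*524 = -4408936/9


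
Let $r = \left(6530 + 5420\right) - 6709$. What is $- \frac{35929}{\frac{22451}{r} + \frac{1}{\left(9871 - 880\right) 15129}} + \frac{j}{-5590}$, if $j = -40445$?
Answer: $- \frac{2384312997348738059}{284521093181195} \approx -8380.1$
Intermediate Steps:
$r = 5241$ ($r = 11950 - 6709 = 5241$)
$- \frac{35929}{\frac{22451}{r} + \frac{1}{\left(9871 - 880\right) 15129}} + \frac{j}{-5590} = - \frac{35929}{\frac{22451}{5241} + \frac{1}{\left(9871 - 880\right) 15129}} - \frac{40445}{-5590} = - \frac{35929}{22451 \cdot \frac{1}{5241} + \frac{1}{8991} \cdot \frac{1}{15129}} - - \frac{8089}{1118} = - \frac{35929}{\frac{22451}{5241} + \frac{1}{8991} \cdot \frac{1}{15129}} + \frac{8089}{1118} = - \frac{35929}{\frac{22451}{5241} + \frac{1}{136024839}} + \frac{8089}{1118} = - \frac{35929}{\frac{1017964555210}{237635393733}} + \frac{8089}{1118} = \left(-35929\right) \frac{237635393733}{1017964555210} + \frac{8089}{1118} = - \frac{8538002061432957}{1017964555210} + \frac{8089}{1118} = - \frac{2384312997348738059}{284521093181195}$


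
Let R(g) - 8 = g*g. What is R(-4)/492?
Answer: 2/41 ≈ 0.048781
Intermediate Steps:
R(g) = 8 + g**2 (R(g) = 8 + g*g = 8 + g**2)
R(-4)/492 = (8 + (-4)**2)/492 = (8 + 16)*(1/492) = 24*(1/492) = 2/41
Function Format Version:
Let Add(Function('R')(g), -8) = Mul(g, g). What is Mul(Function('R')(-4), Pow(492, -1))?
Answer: Rational(2, 41) ≈ 0.048781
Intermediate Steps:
Function('R')(g) = Add(8, Pow(g, 2)) (Function('R')(g) = Add(8, Mul(g, g)) = Add(8, Pow(g, 2)))
Mul(Function('R')(-4), Pow(492, -1)) = Mul(Add(8, Pow(-4, 2)), Pow(492, -1)) = Mul(Add(8, 16), Rational(1, 492)) = Mul(24, Rational(1, 492)) = Rational(2, 41)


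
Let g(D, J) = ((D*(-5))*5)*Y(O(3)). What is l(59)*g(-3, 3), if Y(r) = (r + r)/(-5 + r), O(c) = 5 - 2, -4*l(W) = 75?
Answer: 16875/4 ≈ 4218.8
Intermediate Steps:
l(W) = -75/4 (l(W) = -¼*75 = -75/4)
O(c) = 3
Y(r) = 2*r/(-5 + r) (Y(r) = (2*r)/(-5 + r) = 2*r/(-5 + r))
g(D, J) = 75*D (g(D, J) = ((D*(-5))*5)*(2*3/(-5 + 3)) = (-5*D*5)*(2*3/(-2)) = (-25*D)*(2*3*(-½)) = -25*D*(-3) = 75*D)
l(59)*g(-3, 3) = -5625*(-3)/4 = -75/4*(-225) = 16875/4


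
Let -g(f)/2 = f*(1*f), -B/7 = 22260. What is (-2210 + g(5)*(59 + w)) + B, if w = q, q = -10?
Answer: -160480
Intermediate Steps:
B = -155820 (B = -7*22260 = -155820)
w = -10
g(f) = -2*f**2 (g(f) = -2*f*1*f = -2*f*f = -2*f**2)
(-2210 + g(5)*(59 + w)) + B = (-2210 + (-2*5**2)*(59 - 10)) - 155820 = (-2210 - 2*25*49) - 155820 = (-2210 - 50*49) - 155820 = (-2210 - 2450) - 155820 = -4660 - 155820 = -160480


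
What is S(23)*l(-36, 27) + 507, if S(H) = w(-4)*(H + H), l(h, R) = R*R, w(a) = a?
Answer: -133629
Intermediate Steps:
l(h, R) = R**2
S(H) = -8*H (S(H) = -4*(H + H) = -8*H)
S(23)*l(-36, 27) + 507 = -8*23*27**2 + 507 = -184*729 + 507 = -134136 + 507 = -133629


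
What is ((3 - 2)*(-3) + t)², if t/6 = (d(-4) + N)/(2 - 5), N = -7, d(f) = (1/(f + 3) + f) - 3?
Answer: 729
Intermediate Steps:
d(f) = -3 + f + 1/(3 + f) (d(f) = (1/(3 + f) + f) - 3 = (f + 1/(3 + f)) - 3 = -3 + f + 1/(3 + f))
t = 30 (t = 6*(((-8 + (-4)²)/(3 - 4) - 7)/(2 - 5)) = 6*(((-8 + 16)/(-1) - 7)/(-3)) = 6*((-1*8 - 7)*(-⅓)) = 6*((-8 - 7)*(-⅓)) = 6*(-15*(-⅓)) = 6*5 = 30)
((3 - 2)*(-3) + t)² = ((3 - 2)*(-3) + 30)² = (1*(-3) + 30)² = (-3 + 30)² = 27² = 729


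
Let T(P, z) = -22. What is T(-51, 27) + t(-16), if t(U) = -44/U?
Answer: -77/4 ≈ -19.250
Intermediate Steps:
T(-51, 27) + t(-16) = -22 - 44/(-16) = -22 - 44*(-1/16) = -22 + 11/4 = -77/4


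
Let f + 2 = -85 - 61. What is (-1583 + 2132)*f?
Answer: -81252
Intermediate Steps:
f = -148 (f = -2 + (-85 - 61) = -2 - 146 = -148)
(-1583 + 2132)*f = (-1583 + 2132)*(-148) = 549*(-148) = -81252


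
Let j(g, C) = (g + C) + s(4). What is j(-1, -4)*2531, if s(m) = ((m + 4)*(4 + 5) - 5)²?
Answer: 11349004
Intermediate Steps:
s(m) = (31 + 9*m)² (s(m) = ((4 + m)*9 - 5)² = ((36 + 9*m) - 5)² = (31 + 9*m)²)
j(g, C) = 4489 + C + g (j(g, C) = (g + C) + (31 + 9*4)² = (C + g) + (31 + 36)² = (C + g) + 67² = (C + g) + 4489 = 4489 + C + g)
j(-1, -4)*2531 = (4489 - 4 - 1)*2531 = 4484*2531 = 11349004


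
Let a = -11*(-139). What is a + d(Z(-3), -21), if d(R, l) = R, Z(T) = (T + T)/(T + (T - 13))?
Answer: 29057/19 ≈ 1529.3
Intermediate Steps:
Z(T) = 2*T/(-13 + 2*T) (Z(T) = (2*T)/(T + (-13 + T)) = (2*T)/(-13 + 2*T) = 2*T/(-13 + 2*T))
a = 1529
a + d(Z(-3), -21) = 1529 + 2*(-3)/(-13 + 2*(-3)) = 1529 + 2*(-3)/(-13 - 6) = 1529 + 2*(-3)/(-19) = 1529 + 2*(-3)*(-1/19) = 1529 + 6/19 = 29057/19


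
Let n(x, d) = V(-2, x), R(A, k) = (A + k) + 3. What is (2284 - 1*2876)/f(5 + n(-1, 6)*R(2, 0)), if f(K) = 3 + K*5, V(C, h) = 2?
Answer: -296/39 ≈ -7.5897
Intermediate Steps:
R(A, k) = 3 + A + k
n(x, d) = 2
f(K) = 3 + 5*K
(2284 - 1*2876)/f(5 + n(-1, 6)*R(2, 0)) = (2284 - 1*2876)/(3 + 5*(5 + 2*(3 + 2 + 0))) = (2284 - 2876)/(3 + 5*(5 + 2*5)) = -592/(3 + 5*(5 + 10)) = -592/(3 + 5*15) = -592/(3 + 75) = -592/78 = -592*1/78 = -296/39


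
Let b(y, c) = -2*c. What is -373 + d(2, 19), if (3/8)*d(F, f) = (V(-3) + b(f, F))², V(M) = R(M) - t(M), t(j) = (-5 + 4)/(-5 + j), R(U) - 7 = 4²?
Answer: 13849/24 ≈ 577.04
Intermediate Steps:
R(U) = 23 (R(U) = 7 + 4² = 7 + 16 = 23)
t(j) = -1/(-5 + j)
V(M) = 23 + 1/(-5 + M) (V(M) = 23 - (-1)/(-5 + M) = 23 + 1/(-5 + M))
d(F, f) = 8*(183/8 - 2*F)²/3 (d(F, f) = 8*((-114 + 23*(-3))/(-5 - 3) - 2*F)²/3 = 8*((-114 - 69)/(-8) - 2*F)²/3 = 8*(-⅛*(-183) - 2*F)²/3 = 8*(183/8 - 2*F)²/3)
-373 + d(2, 19) = -373 + (-183 + 16*2)²/24 = -373 + (-183 + 32)²/24 = -373 + (1/24)*(-151)² = -373 + (1/24)*22801 = -373 + 22801/24 = 13849/24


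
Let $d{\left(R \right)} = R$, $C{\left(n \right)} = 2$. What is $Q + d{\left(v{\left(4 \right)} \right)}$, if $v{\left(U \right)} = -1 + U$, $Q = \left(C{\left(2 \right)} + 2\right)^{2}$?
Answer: $19$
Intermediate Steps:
$Q = 16$ ($Q = \left(2 + 2\right)^{2} = 4^{2} = 16$)
$Q + d{\left(v{\left(4 \right)} \right)} = 16 + \left(-1 + 4\right) = 16 + 3 = 19$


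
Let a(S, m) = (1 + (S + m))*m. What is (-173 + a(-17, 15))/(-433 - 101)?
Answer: 94/267 ≈ 0.35206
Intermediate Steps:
a(S, m) = m*(1 + S + m) (a(S, m) = (1 + S + m)*m = m*(1 + S + m))
(-173 + a(-17, 15))/(-433 - 101) = (-173 + 15*(1 - 17 + 15))/(-433 - 101) = (-173 + 15*(-1))/(-534) = (-173 - 15)*(-1/534) = -188*(-1/534) = 94/267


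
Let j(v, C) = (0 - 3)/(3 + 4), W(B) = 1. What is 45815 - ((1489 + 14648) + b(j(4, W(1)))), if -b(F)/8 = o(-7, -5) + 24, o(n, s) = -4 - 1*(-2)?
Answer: 29854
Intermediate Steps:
j(v, C) = -3/7
o(n, s) = -2 (o(n, s) = -4 + 2 = -2)
b(F) = -176 (b(F) = -8*(-2 + 24) = -8*22 = -176)
45815 - ((1489 + 14648) + b(j(4, W(1)))) = 45815 - ((1489 + 14648) - 176) = 45815 - (16137 - 176) = 45815 - 1*15961 = 45815 - 15961 = 29854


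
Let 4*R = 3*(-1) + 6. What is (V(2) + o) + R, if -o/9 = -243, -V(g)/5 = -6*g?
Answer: 8991/4 ≈ 2247.8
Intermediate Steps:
V(g) = 30*g (V(g) = -(-30)*g = 30*g)
R = ¾ (R = (3*(-1) + 6)/4 = (-3 + 6)/4 = (¼)*3 = ¾ ≈ 0.75000)
o = 2187 (o = -9*(-243) = 2187)
(V(2) + o) + R = (30*2 + 2187) + ¾ = (60 + 2187) + ¾ = 2247 + ¾ = 8991/4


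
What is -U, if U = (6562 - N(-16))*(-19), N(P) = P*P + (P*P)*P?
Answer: 197638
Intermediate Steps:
N(P) = P² + P³ (N(P) = P² + P²*P = P² + P³)
U = -197638 (U = (6562 - (-16)²*(1 - 16))*(-19) = (6562 - 256*(-15))*(-19) = (6562 - 1*(-3840))*(-19) = (6562 + 3840)*(-19) = 10402*(-19) = -197638)
-U = -1*(-197638) = 197638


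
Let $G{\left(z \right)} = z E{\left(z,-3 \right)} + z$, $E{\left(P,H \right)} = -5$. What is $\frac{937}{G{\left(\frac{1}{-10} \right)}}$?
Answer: $\frac{4685}{2} \approx 2342.5$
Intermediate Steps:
$G{\left(z \right)} = - 4 z$ ($G{\left(z \right)} = z \left(-5\right) + z = - 5 z + z = - 4 z$)
$\frac{937}{G{\left(\frac{1}{-10} \right)}} = \frac{937}{\left(-4\right) \frac{1}{-10}} = \frac{937}{\left(-4\right) \left(- \frac{1}{10}\right)} = \frac{937}{\frac{2}{5}} = 937 \cdot \frac{5}{2} = \frac{4685}{2}$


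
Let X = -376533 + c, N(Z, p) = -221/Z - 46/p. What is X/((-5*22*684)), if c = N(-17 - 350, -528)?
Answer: 36481462519/7289853120 ≈ 5.0044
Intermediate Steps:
c = 66785/96888 (c = -221/(-17 - 350) - 46/(-528) = -221/(-367) - 46*(-1/528) = -221*(-1/367) + 23/264 = 221/367 + 23/264 = 66785/96888 ≈ 0.68930)
X = -36481462519/96888 (X = -376533 + 66785/96888 = -36481462519/96888 ≈ -3.7653e+5)
X/((-5*22*684)) = -36481462519/(96888*(-5*22*684)) = -36481462519/(96888*((-110*684))) = -36481462519/96888/(-75240) = -36481462519/96888*(-1/75240) = 36481462519/7289853120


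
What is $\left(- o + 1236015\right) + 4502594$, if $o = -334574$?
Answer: $6073183$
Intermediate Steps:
$\left(- o + 1236015\right) + 4502594 = \left(\left(-1\right) \left(-334574\right) + 1236015\right) + 4502594 = \left(334574 + 1236015\right) + 4502594 = 1570589 + 4502594 = 6073183$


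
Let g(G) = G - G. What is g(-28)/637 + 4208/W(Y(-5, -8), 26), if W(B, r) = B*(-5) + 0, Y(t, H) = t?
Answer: 4208/25 ≈ 168.32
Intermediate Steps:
g(G) = 0
W(B, r) = -5*B (W(B, r) = -5*B + 0 = -5*B)
g(-28)/637 + 4208/W(Y(-5, -8), 26) = 0/637 + 4208/((-5*(-5))) = 0*(1/637) + 4208/25 = 0 + 4208*(1/25) = 0 + 4208/25 = 4208/25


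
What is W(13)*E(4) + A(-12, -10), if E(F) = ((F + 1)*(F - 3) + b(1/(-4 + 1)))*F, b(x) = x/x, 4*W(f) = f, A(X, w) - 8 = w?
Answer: 76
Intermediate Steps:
A(X, w) = 8 + w
W(f) = f/4
b(x) = 1
E(F) = F*(1 + (1 + F)*(-3 + F)) (E(F) = ((F + 1)*(F - 3) + 1)*F = ((1 + F)*(-3 + F) + 1)*F = (1 + (1 + F)*(-3 + F))*F = F*(1 + (1 + F)*(-3 + F)))
W(13)*E(4) + A(-12, -10) = ((1/4)*13)*(4*(-2 + 4**2 - 2*4)) + (8 - 10) = 13*(4*(-2 + 16 - 8))/4 - 2 = 13*(4*6)/4 - 2 = (13/4)*24 - 2 = 78 - 2 = 76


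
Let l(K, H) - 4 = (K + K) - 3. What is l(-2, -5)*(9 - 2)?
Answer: -21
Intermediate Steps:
l(K, H) = 1 + 2*K (l(K, H) = 4 + ((K + K) - 3) = 4 + (2*K - 3) = 4 + (-3 + 2*K) = 1 + 2*K)
l(-2, -5)*(9 - 2) = (1 + 2*(-2))*(9 - 2) = (1 - 4)*7 = -3*7 = -21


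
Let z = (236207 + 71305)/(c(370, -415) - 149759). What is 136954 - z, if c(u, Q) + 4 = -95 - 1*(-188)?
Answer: 1138789594/8315 ≈ 1.3696e+5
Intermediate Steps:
c(u, Q) = 89 (c(u, Q) = -4 + (-95 - 1*(-188)) = -4 + (-95 + 188) = -4 + 93 = 89)
z = -17084/8315 (z = (236207 + 71305)/(89 - 149759) = 307512/(-149670) = 307512*(-1/149670) = -17084/8315 ≈ -2.0546)
136954 - z = 136954 - 1*(-17084/8315) = 136954 + 17084/8315 = 1138789594/8315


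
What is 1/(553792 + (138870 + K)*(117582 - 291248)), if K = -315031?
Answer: 1/30593730018 ≈ 3.2686e-11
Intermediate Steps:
1/(553792 + (138870 + K)*(117582 - 291248)) = 1/(553792 + (138870 - 315031)*(117582 - 291248)) = 1/(553792 - 176161*(-173666)) = 1/(553792 + 30593176226) = 1/30593730018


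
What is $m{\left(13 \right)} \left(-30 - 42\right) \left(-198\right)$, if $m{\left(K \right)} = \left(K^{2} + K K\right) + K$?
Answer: $5003856$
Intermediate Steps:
$m{\left(K \right)} = K + 2 K^{2}$ ($m{\left(K \right)} = \left(K^{2} + K^{2}\right) + K = 2 K^{2} + K = K + 2 K^{2}$)
$m{\left(13 \right)} \left(-30 - 42\right) \left(-198\right) = 13 \left(1 + 2 \cdot 13\right) \left(-30 - 42\right) \left(-198\right) = 13 \left(1 + 26\right) \left(-30 - 42\right) \left(-198\right) = 13 \cdot 27 \left(-72\right) \left(-198\right) = 351 \left(-72\right) \left(-198\right) = \left(-25272\right) \left(-198\right) = 5003856$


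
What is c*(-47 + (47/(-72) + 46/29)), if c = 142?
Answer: -6829277/1044 ≈ -6541.5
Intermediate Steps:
c*(-47 + (47/(-72) + 46/29)) = 142*(-47 + (47/(-72) + 46/29)) = 142*(-47 + (47*(-1/72) + 46*(1/29))) = 142*(-47 + (-47/72 + 46/29)) = 142*(-47 + 1949/2088) = 142*(-96187/2088) = -6829277/1044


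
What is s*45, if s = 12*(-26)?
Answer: -14040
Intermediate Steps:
s = -312
s*45 = -312*45 = -14040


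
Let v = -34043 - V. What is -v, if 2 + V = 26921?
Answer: 60962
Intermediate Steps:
V = 26919 (V = -2 + 26921 = 26919)
v = -60962 (v = -34043 - 1*26919 = -34043 - 26919 = -60962)
-v = -1*(-60962) = 60962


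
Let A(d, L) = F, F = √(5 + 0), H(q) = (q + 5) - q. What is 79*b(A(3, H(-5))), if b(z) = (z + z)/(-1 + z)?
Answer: 395/2 + 79*√5/2 ≈ 285.82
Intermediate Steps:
H(q) = 5 (H(q) = (5 + q) - q = 5)
F = √5 ≈ 2.2361
A(d, L) = √5
b(z) = 2*z/(-1 + z) (b(z) = (2*z)/(-1 + z) = 2*z/(-1 + z))
79*b(A(3, H(-5))) = 79*(2*√5/(-1 + √5)) = 158*√5/(-1 + √5)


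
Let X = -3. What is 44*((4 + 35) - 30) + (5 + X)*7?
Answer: 410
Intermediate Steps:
44*((4 + 35) - 30) + (5 + X)*7 = 44*((4 + 35) - 30) + (5 - 3)*7 = 44*(39 - 30) + 2*7 = 44*9 + 14 = 396 + 14 = 410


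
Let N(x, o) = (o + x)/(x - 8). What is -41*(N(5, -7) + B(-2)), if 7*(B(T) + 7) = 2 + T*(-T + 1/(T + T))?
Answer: 11275/42 ≈ 268.45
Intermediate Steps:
N(x, o) = (o + x)/(-8 + x)
B(T) = -47/7 + T*(1/(2*T) - T)/7 (B(T) = -7 + (2 + T*(-T + 1/(T + T)))/7 = -7 + (2 + T*(-T + 1/(2*T)))/7 = -7 + (2 + T*(1/(2*T) - T))/7 = -7 + (2/7 + T*(1/(2*T) - T)/7) = -47/7 + T*(1/(2*T) - T)/7)
-41*(N(5, -7) + B(-2)) = -41*((-7 + 5)/(-8 + 5) + (-93/14 - ⅐*(-2)²)) = -41*(-2/(-3) + (-93/14 - ⅐*4)) = -41*(-⅓*(-2) + (-93/14 - 4/7)) = -41*(⅔ - 101/14) = -41*(-275/42) = 11275/42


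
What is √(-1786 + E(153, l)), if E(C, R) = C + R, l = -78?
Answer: I*√1711 ≈ 41.364*I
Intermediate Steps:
√(-1786 + E(153, l)) = √(-1786 + (153 - 78)) = √(-1786 + 75) = √(-1711) = I*√1711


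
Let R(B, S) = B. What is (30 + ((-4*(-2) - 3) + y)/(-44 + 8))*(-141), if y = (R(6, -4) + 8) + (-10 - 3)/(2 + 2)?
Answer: -66693/16 ≈ -4168.3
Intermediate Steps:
y = 43/4 (y = (6 + 8) + (-10 - 3)/(2 + 2) = 14 - 13/4 = 43/4 ≈ 10.750)
(30 + ((-4*(-2) - 3) + y)/(-44 + 8))*(-141) = (30 + ((-4*(-2) - 3) + 43/4)/(-44 + 8))*(-141) = (30 + ((8 - 3) + 43/4)/(-36))*(-141) = (30 + (5 + 43/4)*(-1/36))*(-141) = (30 + (63/4)*(-1/36))*(-141) = (30 - 7/16)*(-141) = (473/16)*(-141) = -66693/16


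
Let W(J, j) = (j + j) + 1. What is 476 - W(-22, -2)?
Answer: 479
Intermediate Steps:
W(J, j) = 1 + 2*j (W(J, j) = 2*j + 1 = 1 + 2*j)
476 - W(-22, -2) = 476 - (1 + 2*(-2)) = 476 - (1 - 4) = 476 - 1*(-3) = 476 + 3 = 479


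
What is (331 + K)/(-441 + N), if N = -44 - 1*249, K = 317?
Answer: -324/367 ≈ -0.88283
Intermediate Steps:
N = -293 (N = -44 - 249 = -293)
(331 + K)/(-441 + N) = (331 + 317)/(-441 - 293) = 648/(-734) = 648*(-1/734) = -324/367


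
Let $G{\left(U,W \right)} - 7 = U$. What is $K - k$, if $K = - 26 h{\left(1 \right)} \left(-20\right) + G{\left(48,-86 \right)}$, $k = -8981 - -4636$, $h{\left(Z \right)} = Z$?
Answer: $4920$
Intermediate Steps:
$G{\left(U,W \right)} = 7 + U$
$k = -4345$ ($k = -8981 + 4636 = -4345$)
$K = 575$ ($K = \left(-26\right) 1 \left(-20\right) + \left(7 + 48\right) = \left(-26\right) \left(-20\right) + 55 = 520 + 55 = 575$)
$K - k = 575 - -4345 = 575 + 4345 = 4920$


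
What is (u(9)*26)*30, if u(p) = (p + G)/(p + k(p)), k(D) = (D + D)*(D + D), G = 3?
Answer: 1040/37 ≈ 28.108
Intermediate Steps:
k(D) = 4*D**2 (k(D) = (2*D)*(2*D) = 4*D**2)
u(p) = (3 + p)/(p + 4*p**2) (u(p) = (p + 3)/(p + 4*p**2) = (3 + p)/(p + 4*p**2))
(u(9)*26)*30 = (((3 + 9)/(9*(1 + 4*9)))*26)*30 = (((1/9)*12/(1 + 36))*26)*30 = (((1/9)*12/37)*26)*30 = (((1/9)*(1/37)*12)*26)*30 = ((4/111)*26)*30 = (104/111)*30 = 1040/37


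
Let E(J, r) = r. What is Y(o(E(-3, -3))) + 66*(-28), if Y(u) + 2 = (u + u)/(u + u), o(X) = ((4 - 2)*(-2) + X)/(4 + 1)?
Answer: -1849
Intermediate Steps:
o(X) = -⅘ + X/5 (o(X) = (2*(-2) + X)/5 = (-4 + X)*(⅕) = -⅘ + X/5)
Y(u) = -1 (Y(u) = -2 + (u + u)/(u + u) = -2 + (2*u)/((2*u)) = -2 + (2*u)*(1/(2*u)) = -2 + 1 = -1)
Y(o(E(-3, -3))) + 66*(-28) = -1 + 66*(-28) = -1 - 1848 = -1849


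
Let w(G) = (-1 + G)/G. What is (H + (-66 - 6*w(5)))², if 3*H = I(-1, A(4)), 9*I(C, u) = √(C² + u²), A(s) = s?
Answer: 91355789/18225 - 236*√17/45 ≈ 4991.0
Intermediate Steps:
w(G) = (-1 + G)/G
I(C, u) = √(C² + u²)/9
H = √17/27 (H = (√((-1)² + 4²)/9)/3 = (√(1 + 16)/9)/3 = (√17/9)/3 = √17/27 ≈ 0.15271)
(H + (-66 - 6*w(5)))² = (√17/27 + (-66 - 6*(-1 + 5)/5))² = (√17/27 + (-66 - 6*(⅕)*4))² = (√17/27 + (-66 - 6*4/5))² = (√17/27 + (-66 - 1*24/5))² = (√17/27 + (-66 - 24/5))² = (√17/27 - 354/5)² = (-354/5 + √17/27)²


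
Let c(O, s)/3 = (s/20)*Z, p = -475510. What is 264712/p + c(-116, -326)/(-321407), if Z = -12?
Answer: -6097094218/10916588755 ≈ -0.55852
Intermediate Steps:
c(O, s) = -9*s/5 (c(O, s) = 3*((s/20)*(-12)) = 3*(-3*s/5) = -9*s/5)
264712/p + c(-116, -326)/(-321407) = 264712/(-475510) - 9/5*(-326)/(-321407) = 264712*(-1/475510) + (2934/5)*(-1/321407) = -18908/33965 - 2934/1607035 = -6097094218/10916588755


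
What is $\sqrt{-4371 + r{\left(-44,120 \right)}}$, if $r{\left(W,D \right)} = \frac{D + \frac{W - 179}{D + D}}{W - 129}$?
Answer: $\frac{i \sqrt{471024929715}}{10380} \approx 66.119 i$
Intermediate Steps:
$r{\left(W,D \right)} = \frac{D + \frac{-179 + W}{2 D}}{-129 + W}$
$\sqrt{-4371 + r{\left(-44,120 \right)}} = \sqrt{-4371 + \frac{-179 - 44 + 2 \cdot 120^{2}}{2 \cdot 120 \left(-129 - 44\right)}} = \sqrt{-4371 + \frac{1}{2} \cdot \frac{1}{120} \frac{1}{-173} \left(-179 - 44 + 2 \cdot 14400\right)} = \sqrt{-4371 + \frac{1}{2} \cdot \frac{1}{120} \left(- \frac{1}{173}\right) \left(-179 - 44 + 28800\right)} = \sqrt{-4371 + \frac{1}{2} \cdot \frac{1}{120} \left(- \frac{1}{173}\right) 28577} = \sqrt{-4371 - \frac{28577}{41520}} = \sqrt{- \frac{181512497}{41520}} = \frac{i \sqrt{471024929715}}{10380}$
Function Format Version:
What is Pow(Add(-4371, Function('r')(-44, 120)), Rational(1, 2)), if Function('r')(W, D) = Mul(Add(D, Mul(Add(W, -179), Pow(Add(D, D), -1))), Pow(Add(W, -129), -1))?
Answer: Mul(Rational(1, 10380), I, Pow(471024929715, Rational(1, 2))) ≈ Mul(66.119, I)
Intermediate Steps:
Function('r')(W, D) = Mul(Pow(Add(-129, W), -1), Add(D, Mul(Rational(1, 2), Pow(D, -1), Add(-179, W)))) (Function('r')(W, D) = Mul(Add(D, Mul(Add(-179, W), Pow(Mul(2, D), -1))), Pow(Add(-129, W), -1)) = Mul(Add(D, Mul(Add(-179, W), Mul(Rational(1, 2), Pow(D, -1)))), Pow(Add(-129, W), -1)) = Mul(Add(D, Mul(Rational(1, 2), Pow(D, -1), Add(-179, W))), Pow(Add(-129, W), -1)) = Mul(Pow(Add(-129, W), -1), Add(D, Mul(Rational(1, 2), Pow(D, -1), Add(-179, W)))))
Pow(Add(-4371, Function('r')(-44, 120)), Rational(1, 2)) = Pow(Add(-4371, Mul(Rational(1, 2), Pow(120, -1), Pow(Add(-129, -44), -1), Add(-179, -44, Mul(2, Pow(120, 2))))), Rational(1, 2)) = Pow(Add(-4371, Mul(Rational(1, 2), Rational(1, 120), Pow(-173, -1), Add(-179, -44, Mul(2, 14400)))), Rational(1, 2)) = Pow(Add(-4371, Mul(Rational(1, 2), Rational(1, 120), Rational(-1, 173), Add(-179, -44, 28800))), Rational(1, 2)) = Pow(Add(-4371, Mul(Rational(1, 2), Rational(1, 120), Rational(-1, 173), 28577)), Rational(1, 2)) = Pow(Add(-4371, Rational(-28577, 41520)), Rational(1, 2)) = Pow(Rational(-181512497, 41520), Rational(1, 2)) = Mul(Rational(1, 10380), I, Pow(471024929715, Rational(1, 2)))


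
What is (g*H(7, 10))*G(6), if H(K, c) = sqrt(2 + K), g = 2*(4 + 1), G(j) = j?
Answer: 180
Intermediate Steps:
g = 10 (g = 2*5 = 10)
(g*H(7, 10))*G(6) = (10*sqrt(2 + 7))*6 = (10*sqrt(9))*6 = (10*3)*6 = 30*6 = 180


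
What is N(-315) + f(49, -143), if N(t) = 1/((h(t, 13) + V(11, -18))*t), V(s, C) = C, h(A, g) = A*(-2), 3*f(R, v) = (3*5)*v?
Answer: -137837701/192780 ≈ -715.00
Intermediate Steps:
f(R, v) = 5*v (f(R, v) = ((3*5)*v)/3 = (15*v)/3 = 5*v)
h(A, g) = -2*A
N(t) = 1/(t*(-18 - 2*t)) (N(t) = 1/((-2*t - 18)*t) = 1/((-18 - 2*t)*t) = 1/(t*(-18 - 2*t)))
N(-315) + f(49, -143) = -½/(-315*(9 - 315)) + 5*(-143) = -½*(-1/315)/(-306) - 715 = -½*(-1/315)*(-1/306) - 715 = -1/192780 - 715 = -137837701/192780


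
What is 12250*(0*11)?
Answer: 0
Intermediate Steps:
12250*(0*11) = 12250*0 = 0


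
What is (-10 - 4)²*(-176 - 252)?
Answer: -83888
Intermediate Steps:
(-10 - 4)²*(-176 - 252) = (-14)²*(-428) = 196*(-428) = -83888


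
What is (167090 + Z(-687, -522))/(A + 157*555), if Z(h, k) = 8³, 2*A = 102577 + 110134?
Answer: 335204/386981 ≈ 0.86620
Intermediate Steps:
A = 212711/2 (A = (102577 + 110134)/2 = (½)*212711 = 212711/2 ≈ 1.0636e+5)
Z(h, k) = 512
(167090 + Z(-687, -522))/(A + 157*555) = (167090 + 512)/(212711/2 + 157*555) = 167602/(212711/2 + 87135) = 167602/(386981/2) = 167602*(2/386981) = 335204/386981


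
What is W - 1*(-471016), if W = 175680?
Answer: 646696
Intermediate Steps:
W - 1*(-471016) = 175680 - 1*(-471016) = 175680 + 471016 = 646696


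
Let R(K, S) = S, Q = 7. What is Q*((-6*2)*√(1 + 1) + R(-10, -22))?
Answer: -154 - 84*√2 ≈ -272.79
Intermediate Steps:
Q*((-6*2)*√(1 + 1) + R(-10, -22)) = 7*((-6*2)*√(1 + 1) - 22) = 7*(-12*√2 - 22) = 7*(-22 - 12*√2) = -154 - 84*√2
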